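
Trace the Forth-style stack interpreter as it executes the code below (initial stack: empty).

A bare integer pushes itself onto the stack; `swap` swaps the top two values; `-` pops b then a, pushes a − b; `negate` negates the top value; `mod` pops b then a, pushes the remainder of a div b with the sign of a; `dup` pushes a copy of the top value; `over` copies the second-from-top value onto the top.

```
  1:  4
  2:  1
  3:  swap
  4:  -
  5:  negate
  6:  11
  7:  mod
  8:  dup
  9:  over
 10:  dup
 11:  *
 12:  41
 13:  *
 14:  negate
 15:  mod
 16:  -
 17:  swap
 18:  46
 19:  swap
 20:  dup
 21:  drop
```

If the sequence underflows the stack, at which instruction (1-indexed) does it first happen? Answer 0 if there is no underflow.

4       [4]
1       [4, 1]
swap    [1, 4]
-       [-3]
negate  [3]
11      [3, 11]
mod     [3]
dup     [3, 3]
over    [3, 3, 3]
dup     [3, 3, 3, 3]
*       [3, 3, 9]
41      [3, 3, 9, 41]
*       [3, 3, 369]
negate  [3, 3, -369]
mod     [3, 3]
-       [0]
swap  — needs 2 operands, stack has 1 → underflow

17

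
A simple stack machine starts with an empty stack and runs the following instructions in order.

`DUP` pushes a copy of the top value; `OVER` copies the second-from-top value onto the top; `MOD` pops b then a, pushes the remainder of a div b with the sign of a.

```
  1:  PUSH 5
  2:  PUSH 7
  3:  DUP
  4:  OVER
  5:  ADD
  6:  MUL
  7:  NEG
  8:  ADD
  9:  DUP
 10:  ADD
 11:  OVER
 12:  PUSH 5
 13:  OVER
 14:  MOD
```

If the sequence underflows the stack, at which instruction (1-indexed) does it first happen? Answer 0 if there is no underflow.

PUSH 5 : 5
PUSH 7 : 5 7
DUP    : 5 7 7
OVER   : 5 7 7 7
ADD    : 5 7 14
MUL    : 5 98
NEG    : 5 -98
ADD    : -93
DUP    : -93 -93
ADD    : -186
OVER  — needs 2 operands, stack has 1 → underflow

11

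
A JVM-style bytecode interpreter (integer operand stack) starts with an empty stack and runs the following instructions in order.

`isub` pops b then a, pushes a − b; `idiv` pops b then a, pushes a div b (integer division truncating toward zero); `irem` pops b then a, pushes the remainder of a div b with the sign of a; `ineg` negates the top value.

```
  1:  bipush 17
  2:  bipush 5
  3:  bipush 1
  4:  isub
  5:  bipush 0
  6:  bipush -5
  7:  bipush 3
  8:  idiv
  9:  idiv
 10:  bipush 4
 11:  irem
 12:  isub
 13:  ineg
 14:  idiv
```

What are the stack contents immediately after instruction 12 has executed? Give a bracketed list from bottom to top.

bipush 17 -> 17
bipush 5  -> 17 5
bipush 1  -> 17 5 1
isub      -> 17 4
bipush 0  -> 17 4 0
bipush -5 -> 17 4 0 -5
bipush 3  -> 17 4 0 -5 3
idiv      -> 17 4 0 -1
idiv      -> 17 4 0
bipush 4  -> 17 4 0 4
irem      -> 17 4 0
isub      -> 17 4

[17, 4]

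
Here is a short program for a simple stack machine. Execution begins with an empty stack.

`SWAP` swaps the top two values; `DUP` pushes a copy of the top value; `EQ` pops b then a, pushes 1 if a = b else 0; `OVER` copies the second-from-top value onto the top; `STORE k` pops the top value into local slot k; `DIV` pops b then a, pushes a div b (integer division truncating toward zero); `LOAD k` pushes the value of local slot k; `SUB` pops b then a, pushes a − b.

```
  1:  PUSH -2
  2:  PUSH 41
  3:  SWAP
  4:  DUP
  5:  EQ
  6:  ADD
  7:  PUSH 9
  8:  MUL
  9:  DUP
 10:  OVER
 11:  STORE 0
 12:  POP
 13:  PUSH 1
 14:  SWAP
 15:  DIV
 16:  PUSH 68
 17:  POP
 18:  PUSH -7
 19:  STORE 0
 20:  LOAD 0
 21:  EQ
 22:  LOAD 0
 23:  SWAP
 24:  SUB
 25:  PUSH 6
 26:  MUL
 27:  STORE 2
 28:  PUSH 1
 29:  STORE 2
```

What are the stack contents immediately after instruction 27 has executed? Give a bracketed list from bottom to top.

PUSH -2 -> -2
PUSH 41 -> -2 41
SWAP    -> 41 -2
DUP     -> 41 -2 -2
EQ      -> 41 1
ADD     -> 42
PUSH 9  -> 42 9
MUL     -> 378
DUP     -> 378 378
OVER    -> 378 378 378
STORE 0 -> 378 378
POP     -> 378
PUSH 1  -> 378 1
SWAP    -> 1 378
DIV     -> 0
PUSH 68 -> 0 68
POP     -> 0
PUSH -7 -> 0 -7
STORE 0 -> 0
LOAD 0  -> 0 -7
EQ      -> 0
LOAD 0  -> 0 -7
SWAP    -> -7 0
SUB     -> -7
PUSH 6  -> -7 6
MUL     -> -42
STORE 2 -> (empty)

[]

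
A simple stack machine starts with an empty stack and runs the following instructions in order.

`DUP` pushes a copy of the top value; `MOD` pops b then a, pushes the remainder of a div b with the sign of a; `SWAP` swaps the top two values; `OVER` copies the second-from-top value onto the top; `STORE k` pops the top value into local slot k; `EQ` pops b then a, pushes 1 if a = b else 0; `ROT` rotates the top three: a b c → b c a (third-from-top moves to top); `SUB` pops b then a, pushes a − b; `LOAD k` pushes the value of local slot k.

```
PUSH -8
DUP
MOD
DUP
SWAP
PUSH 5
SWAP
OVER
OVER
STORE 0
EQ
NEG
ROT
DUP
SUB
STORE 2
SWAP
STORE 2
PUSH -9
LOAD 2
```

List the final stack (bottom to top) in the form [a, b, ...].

PUSH -8  -8
DUP      -8 -8
MOD      0
DUP      0 0
SWAP     0 0
PUSH 5   0 0 5
SWAP     0 5 0
OVER     0 5 0 5
OVER     0 5 0 5 0
STORE 0  0 5 0 5
EQ       0 5 0
NEG      0 5 0
ROT      5 0 0
DUP      5 0 0 0
SUB      5 0 0
STORE 2  5 0
SWAP     0 5
STORE 2  0
PUSH -9  0 -9
LOAD 2   0 -9 5

[0, -9, 5]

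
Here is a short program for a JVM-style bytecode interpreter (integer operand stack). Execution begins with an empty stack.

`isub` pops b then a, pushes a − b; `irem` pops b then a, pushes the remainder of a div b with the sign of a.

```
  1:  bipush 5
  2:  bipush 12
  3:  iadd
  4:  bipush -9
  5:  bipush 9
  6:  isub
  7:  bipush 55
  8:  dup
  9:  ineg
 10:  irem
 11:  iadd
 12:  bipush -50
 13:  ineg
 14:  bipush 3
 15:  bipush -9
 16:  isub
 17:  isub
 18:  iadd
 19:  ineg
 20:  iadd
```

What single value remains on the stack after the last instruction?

bipush 5   : 5
bipush 12  : 5 12
iadd       : 17
bipush -9  : 17 -9
bipush 9   : 17 -9 9
isub       : 17 -18
bipush 55  : 17 -18 55
dup        : 17 -18 55 55
ineg       : 17 -18 55 -55
irem       : 17 -18 0
iadd       : 17 -18
bipush -50 : 17 -18 -50
ineg       : 17 -18 50
bipush 3   : 17 -18 50 3
bipush -9  : 17 -18 50 3 -9
isub       : 17 -18 50 12
isub       : 17 -18 38
iadd       : 17 20
ineg       : 17 -20
iadd       : -3

-3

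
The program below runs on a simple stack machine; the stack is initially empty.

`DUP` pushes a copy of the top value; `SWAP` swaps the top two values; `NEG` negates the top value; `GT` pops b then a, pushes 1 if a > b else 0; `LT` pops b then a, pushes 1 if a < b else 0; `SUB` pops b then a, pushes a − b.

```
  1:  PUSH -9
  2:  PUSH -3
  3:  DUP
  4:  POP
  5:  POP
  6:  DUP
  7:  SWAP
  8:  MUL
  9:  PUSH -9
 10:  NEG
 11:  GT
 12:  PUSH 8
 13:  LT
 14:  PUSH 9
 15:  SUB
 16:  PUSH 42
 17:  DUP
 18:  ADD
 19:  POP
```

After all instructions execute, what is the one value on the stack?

-8

PUSH -9 → [-9]
PUSH -3 → [-9, -3]
DUP     → [-9, -3, -3]
POP     → [-9, -3]
POP     → [-9]
DUP     → [-9, -9]
SWAP    → [-9, -9]
MUL     → [81]
PUSH -9 → [81, -9]
NEG     → [81, 9]
GT      → [1]
PUSH 8  → [1, 8]
LT      → [1]
PUSH 9  → [1, 9]
SUB     → [-8]
PUSH 42 → [-8, 42]
DUP     → [-8, 42, 42]
ADD     → [-8, 84]
POP     → [-8]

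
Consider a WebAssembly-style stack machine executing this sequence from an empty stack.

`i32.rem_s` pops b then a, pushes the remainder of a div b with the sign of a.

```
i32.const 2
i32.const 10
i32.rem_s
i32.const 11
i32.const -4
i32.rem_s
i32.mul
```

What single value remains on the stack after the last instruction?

i32.const 2  : [2]
i32.const 10 : [2, 10]
i32.rem_s    : [2]
i32.const 11 : [2, 11]
i32.const -4 : [2, 11, -4]
i32.rem_s    : [2, 3]
i32.mul      : [6]

6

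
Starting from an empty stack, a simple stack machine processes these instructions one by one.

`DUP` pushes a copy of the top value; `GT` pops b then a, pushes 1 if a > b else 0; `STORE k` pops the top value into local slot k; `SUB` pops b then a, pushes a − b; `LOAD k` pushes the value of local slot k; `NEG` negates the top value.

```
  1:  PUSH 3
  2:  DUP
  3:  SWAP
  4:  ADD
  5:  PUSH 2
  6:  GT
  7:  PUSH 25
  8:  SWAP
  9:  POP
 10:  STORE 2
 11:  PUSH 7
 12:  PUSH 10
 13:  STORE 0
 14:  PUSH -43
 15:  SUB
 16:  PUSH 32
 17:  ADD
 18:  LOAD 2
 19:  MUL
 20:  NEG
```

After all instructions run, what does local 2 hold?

PUSH 3    [3]
DUP       [3, 3]
SWAP      [3, 3]
ADD       [6]
PUSH 2    [6, 2]
GT        [1]
PUSH 25   [1, 25]
SWAP      [25, 1]
POP       [25]
STORE 2   []
PUSH 7    [7]
PUSH 10   [7, 10]
STORE 0   [7]
PUSH -43  [7, -43]
SUB       [50]
PUSH 32   [50, 32]
ADD       [82]
LOAD 2    [82, 25]
MUL       [2050]
NEG       [-2050]

25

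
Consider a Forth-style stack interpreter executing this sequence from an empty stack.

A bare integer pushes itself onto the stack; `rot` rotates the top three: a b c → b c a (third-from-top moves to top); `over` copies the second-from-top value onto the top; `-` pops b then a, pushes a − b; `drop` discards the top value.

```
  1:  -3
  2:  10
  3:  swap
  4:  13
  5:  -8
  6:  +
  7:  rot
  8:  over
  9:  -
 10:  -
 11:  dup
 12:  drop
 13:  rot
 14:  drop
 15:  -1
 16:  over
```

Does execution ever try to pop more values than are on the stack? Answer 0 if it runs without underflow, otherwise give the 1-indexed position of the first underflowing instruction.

13

-3   → -3
10   → -3 10
swap → 10 -3
13   → 10 -3 13
-8   → 10 -3 13 -8
+    → 10 -3 5
rot  → -3 5 10
over → -3 5 10 5
-    → -3 5 5
-    → -3 0
dup  → -3 0 0
drop → -3 0
rot  — needs 3 operands, stack has 2 → underflow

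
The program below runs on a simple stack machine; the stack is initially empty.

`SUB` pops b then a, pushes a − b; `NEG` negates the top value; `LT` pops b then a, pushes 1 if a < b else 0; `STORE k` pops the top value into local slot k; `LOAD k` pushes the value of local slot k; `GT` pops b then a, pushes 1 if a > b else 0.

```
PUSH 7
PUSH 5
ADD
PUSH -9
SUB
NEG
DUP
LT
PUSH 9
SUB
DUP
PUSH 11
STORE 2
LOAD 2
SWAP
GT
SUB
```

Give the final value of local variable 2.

11

PUSH 7  : 7
PUSH 5  : 7 5
ADD     : 12
PUSH -9 : 12 -9
SUB     : 21
NEG     : -21
DUP     : -21 -21
LT      : 0
PUSH 9  : 0 9
SUB     : -9
DUP     : -9 -9
PUSH 11 : -9 -9 11
STORE 2 : -9 -9
LOAD 2  : -9 -9 11
SWAP    : -9 11 -9
GT      : -9 1
SUB     : -10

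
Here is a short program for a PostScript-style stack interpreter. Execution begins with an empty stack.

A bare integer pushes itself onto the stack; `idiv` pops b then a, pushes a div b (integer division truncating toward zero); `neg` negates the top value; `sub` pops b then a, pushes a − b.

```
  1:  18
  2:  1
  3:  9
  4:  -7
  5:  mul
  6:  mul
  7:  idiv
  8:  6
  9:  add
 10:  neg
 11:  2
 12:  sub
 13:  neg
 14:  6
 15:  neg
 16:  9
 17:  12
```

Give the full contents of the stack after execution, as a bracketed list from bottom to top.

18   → [18]
1    → [18, 1]
9    → [18, 1, 9]
-7   → [18, 1, 9, -7]
mul  → [18, 1, -63]
mul  → [18, -63]
idiv → [0]
6    → [0, 6]
add  → [6]
neg  → [-6]
2    → [-6, 2]
sub  → [-8]
neg  → [8]
6    → [8, 6]
neg  → [8, -6]
9    → [8, -6, 9]
12   → [8, -6, 9, 12]

[8, -6, 9, 12]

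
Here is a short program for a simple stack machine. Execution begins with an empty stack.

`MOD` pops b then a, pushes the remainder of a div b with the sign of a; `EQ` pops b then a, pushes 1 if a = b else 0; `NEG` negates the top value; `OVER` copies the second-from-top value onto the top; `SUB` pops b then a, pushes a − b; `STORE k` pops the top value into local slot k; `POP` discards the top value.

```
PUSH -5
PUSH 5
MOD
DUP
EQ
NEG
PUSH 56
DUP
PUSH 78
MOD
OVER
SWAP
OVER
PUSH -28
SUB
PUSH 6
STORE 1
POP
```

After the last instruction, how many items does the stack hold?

4

PUSH -5  -> -5
PUSH 5   -> -5 5
MOD      -> 0
DUP      -> 0 0
EQ       -> 1
NEG      -> -1
PUSH 56  -> -1 56
DUP      -> -1 56 56
PUSH 78  -> -1 56 56 78
MOD      -> -1 56 56
OVER     -> -1 56 56 56
SWAP     -> -1 56 56 56
OVER     -> -1 56 56 56 56
PUSH -28 -> -1 56 56 56 56 -28
SUB      -> -1 56 56 56 84
PUSH 6   -> -1 56 56 56 84 6
STORE 1  -> -1 56 56 56 84
POP      -> -1 56 56 56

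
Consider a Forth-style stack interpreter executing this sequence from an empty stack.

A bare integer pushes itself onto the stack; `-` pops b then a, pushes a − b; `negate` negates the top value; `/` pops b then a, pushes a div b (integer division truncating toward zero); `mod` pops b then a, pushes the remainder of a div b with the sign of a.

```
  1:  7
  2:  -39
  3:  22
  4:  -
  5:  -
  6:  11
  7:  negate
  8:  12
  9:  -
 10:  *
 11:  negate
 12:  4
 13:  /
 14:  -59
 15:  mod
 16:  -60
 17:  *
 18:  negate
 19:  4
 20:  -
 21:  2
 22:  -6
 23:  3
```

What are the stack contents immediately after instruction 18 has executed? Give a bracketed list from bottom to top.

7      -> 7
-39    -> 7 -39
22     -> 7 -39 22
-      -> 7 -61
-      -> 68
11     -> 68 11
negate -> 68 -11
12     -> 68 -11 12
-      -> 68 -23
*      -> -1564
negate -> 1564
4      -> 1564 4
/      -> 391
-59    -> 391 -59
mod    -> 37
-60    -> 37 -60
*      -> -2220
negate -> 2220

[2220]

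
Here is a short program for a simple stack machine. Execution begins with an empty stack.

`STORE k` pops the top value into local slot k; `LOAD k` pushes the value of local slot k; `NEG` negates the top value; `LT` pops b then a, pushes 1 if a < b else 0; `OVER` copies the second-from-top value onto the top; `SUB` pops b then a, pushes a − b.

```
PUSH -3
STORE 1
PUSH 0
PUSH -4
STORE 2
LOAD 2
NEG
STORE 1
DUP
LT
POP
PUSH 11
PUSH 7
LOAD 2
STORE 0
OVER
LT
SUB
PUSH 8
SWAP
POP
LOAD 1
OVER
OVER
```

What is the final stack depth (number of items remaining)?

PUSH -3 → -3
STORE 1 → (empty)
PUSH 0  → 0
PUSH -4 → 0 -4
STORE 2 → 0
LOAD 2  → 0 -4
NEG     → 0 4
STORE 1 → 0
DUP     → 0 0
LT      → 0
POP     → (empty)
PUSH 11 → 11
PUSH 7  → 11 7
LOAD 2  → 11 7 -4
STORE 0 → 11 7
OVER    → 11 7 11
LT      → 11 1
SUB     → 10
PUSH 8  → 10 8
SWAP    → 8 10
POP     → 8
LOAD 1  → 8 4
OVER    → 8 4 8
OVER    → 8 4 8 4

4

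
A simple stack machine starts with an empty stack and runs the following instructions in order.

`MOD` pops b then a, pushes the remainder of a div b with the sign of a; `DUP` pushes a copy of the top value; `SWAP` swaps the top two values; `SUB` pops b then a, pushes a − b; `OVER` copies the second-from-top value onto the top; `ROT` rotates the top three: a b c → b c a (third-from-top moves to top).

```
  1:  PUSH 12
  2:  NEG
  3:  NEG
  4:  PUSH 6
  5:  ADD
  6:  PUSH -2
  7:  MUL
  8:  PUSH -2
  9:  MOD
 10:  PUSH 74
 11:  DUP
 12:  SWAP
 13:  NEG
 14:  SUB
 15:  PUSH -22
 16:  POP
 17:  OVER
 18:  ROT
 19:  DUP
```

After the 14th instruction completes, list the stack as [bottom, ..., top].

PUSH 12 -> [12]
NEG     -> [-12]
NEG     -> [12]
PUSH 6  -> [12, 6]
ADD     -> [18]
PUSH -2 -> [18, -2]
MUL     -> [-36]
PUSH -2 -> [-36, -2]
MOD     -> [0]
PUSH 74 -> [0, 74]
DUP     -> [0, 74, 74]
SWAP    -> [0, 74, 74]
NEG     -> [0, 74, -74]
SUB     -> [0, 148]

[0, 148]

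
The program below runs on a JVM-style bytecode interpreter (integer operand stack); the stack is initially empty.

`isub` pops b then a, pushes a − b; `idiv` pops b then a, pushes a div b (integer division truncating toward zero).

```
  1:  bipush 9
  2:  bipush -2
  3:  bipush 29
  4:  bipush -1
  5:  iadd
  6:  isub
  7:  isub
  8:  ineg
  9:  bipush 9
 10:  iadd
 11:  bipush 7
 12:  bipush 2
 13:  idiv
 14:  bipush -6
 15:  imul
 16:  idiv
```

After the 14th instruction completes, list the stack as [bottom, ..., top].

[-30, 3, -6]

bipush 9  → 9
bipush -2 → 9 -2
bipush 29 → 9 -2 29
bipush -1 → 9 -2 29 -1
iadd      → 9 -2 28
isub      → 9 -30
isub      → 39
ineg      → -39
bipush 9  → -39 9
iadd      → -30
bipush 7  → -30 7
bipush 2  → -30 7 2
idiv      → -30 3
bipush -6 → -30 3 -6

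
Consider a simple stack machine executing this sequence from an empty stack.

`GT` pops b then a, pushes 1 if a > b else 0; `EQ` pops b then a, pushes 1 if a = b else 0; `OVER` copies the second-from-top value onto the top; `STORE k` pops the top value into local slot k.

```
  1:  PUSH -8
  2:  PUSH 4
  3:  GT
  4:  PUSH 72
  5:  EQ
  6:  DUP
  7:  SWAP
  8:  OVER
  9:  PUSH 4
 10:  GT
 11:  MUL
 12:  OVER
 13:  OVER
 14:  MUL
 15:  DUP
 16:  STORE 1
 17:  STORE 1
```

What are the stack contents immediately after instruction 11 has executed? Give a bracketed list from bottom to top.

PUSH -8 : [-8]
PUSH 4  : [-8, 4]
GT      : [0]
PUSH 72 : [0, 72]
EQ      : [0]
DUP     : [0, 0]
SWAP    : [0, 0]
OVER    : [0, 0, 0]
PUSH 4  : [0, 0, 0, 4]
GT      : [0, 0, 0]
MUL     : [0, 0]

[0, 0]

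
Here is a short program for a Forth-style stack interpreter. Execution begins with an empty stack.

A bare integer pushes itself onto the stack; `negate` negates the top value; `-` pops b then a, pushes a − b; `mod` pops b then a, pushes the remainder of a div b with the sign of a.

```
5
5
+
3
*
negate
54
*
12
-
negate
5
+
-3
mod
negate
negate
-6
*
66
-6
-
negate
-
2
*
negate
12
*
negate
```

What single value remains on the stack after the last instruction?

5      -> 5
5      -> 5 5
+      -> 10
3      -> 10 3
*      -> 30
negate -> -30
54     -> -30 54
*      -> -1620
12     -> -1620 12
-      -> -1632
negate -> 1632
5      -> 1632 5
+      -> 1637
-3     -> 1637 -3
mod    -> 2
negate -> -2
negate -> 2
-6     -> 2 -6
*      -> -12
66     -> -12 66
-6     -> -12 66 -6
-      -> -12 72
negate -> -12 -72
-      -> 60
2      -> 60 2
*      -> 120
negate -> -120
12     -> -120 12
*      -> -1440
negate -> 1440

1440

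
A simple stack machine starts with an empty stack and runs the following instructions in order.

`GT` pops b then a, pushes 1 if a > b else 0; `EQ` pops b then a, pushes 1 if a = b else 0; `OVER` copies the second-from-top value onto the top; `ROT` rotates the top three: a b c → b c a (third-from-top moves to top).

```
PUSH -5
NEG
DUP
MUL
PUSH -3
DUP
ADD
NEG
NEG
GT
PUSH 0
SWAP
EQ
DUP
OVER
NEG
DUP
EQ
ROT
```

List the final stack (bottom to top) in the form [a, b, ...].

PUSH -5 → [-5]
NEG     → [5]
DUP     → [5, 5]
MUL     → [25]
PUSH -3 → [25, -3]
DUP     → [25, -3, -3]
ADD     → [25, -6]
NEG     → [25, 6]
NEG     → [25, -6]
GT      → [1]
PUSH 0  → [1, 0]
SWAP    → [0, 1]
EQ      → [0]
DUP     → [0, 0]
OVER    → [0, 0, 0]
NEG     → [0, 0, 0]
DUP     → [0, 0, 0, 0]
EQ      → [0, 0, 1]
ROT     → [0, 1, 0]

[0, 1, 0]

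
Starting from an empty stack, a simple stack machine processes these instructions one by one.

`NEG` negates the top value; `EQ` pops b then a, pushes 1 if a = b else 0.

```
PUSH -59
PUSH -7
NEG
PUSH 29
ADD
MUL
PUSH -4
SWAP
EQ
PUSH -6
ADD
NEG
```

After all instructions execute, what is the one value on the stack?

6

PUSH -59  [-59]
PUSH -7   [-59, -7]
NEG       [-59, 7]
PUSH 29   [-59, 7, 29]
ADD       [-59, 36]
MUL       [-2124]
PUSH -4   [-2124, -4]
SWAP      [-4, -2124]
EQ        [0]
PUSH -6   [0, -6]
ADD       [-6]
NEG       [6]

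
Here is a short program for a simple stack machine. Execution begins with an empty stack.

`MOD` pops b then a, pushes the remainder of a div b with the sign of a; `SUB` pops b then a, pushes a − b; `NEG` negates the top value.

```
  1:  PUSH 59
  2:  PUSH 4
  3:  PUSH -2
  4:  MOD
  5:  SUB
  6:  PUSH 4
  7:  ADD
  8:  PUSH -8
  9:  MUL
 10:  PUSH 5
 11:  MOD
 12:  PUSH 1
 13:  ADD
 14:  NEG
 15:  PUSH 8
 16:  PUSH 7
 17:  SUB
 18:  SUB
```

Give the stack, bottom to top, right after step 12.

[-4, 1]

PUSH 59  59
PUSH 4   59 4
PUSH -2  59 4 -2
MOD      59 0
SUB      59
PUSH 4   59 4
ADD      63
PUSH -8  63 -8
MUL      -504
PUSH 5   -504 5
MOD      -4
PUSH 1   -4 1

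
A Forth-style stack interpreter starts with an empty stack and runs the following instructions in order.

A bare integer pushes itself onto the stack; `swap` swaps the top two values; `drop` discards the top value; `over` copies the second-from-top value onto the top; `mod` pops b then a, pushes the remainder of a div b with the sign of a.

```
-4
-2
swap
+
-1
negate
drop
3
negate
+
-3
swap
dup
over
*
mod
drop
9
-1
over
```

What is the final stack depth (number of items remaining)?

-4     → -4
-2     → -4 -2
swap   → -2 -4
+      → -6
-1     → -6 -1
negate → -6 1
drop   → -6
3      → -6 3
negate → -6 -3
+      → -9
-3     → -9 -3
swap   → -3 -9
dup    → -3 -9 -9
over   → -3 -9 -9 -9
*      → -3 -9 81
mod    → -3 -9
drop   → -3
9      → -3 9
-1     → -3 9 -1
over   → -3 9 -1 9

4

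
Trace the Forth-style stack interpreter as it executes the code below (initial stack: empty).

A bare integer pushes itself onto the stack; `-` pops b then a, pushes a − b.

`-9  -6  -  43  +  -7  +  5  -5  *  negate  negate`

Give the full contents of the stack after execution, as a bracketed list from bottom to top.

-9      [-9]
-6      [-9, -6]
-       [-3]
43      [-3, 43]
+       [40]
-7      [40, -7]
+       [33]
5       [33, 5]
-5      [33, 5, -5]
*       [33, -25]
negate  [33, 25]
negate  [33, -25]

[33, -25]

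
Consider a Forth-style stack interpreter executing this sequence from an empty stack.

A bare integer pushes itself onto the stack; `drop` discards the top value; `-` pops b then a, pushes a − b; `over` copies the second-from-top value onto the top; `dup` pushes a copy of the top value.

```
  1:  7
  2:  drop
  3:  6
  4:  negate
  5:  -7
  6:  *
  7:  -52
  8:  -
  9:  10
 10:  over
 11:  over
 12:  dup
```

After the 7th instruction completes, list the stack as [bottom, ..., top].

[42, -52]

7      -> [7]
drop   -> []
6      -> [6]
negate -> [-6]
-7     -> [-6, -7]
*      -> [42]
-52    -> [42, -52]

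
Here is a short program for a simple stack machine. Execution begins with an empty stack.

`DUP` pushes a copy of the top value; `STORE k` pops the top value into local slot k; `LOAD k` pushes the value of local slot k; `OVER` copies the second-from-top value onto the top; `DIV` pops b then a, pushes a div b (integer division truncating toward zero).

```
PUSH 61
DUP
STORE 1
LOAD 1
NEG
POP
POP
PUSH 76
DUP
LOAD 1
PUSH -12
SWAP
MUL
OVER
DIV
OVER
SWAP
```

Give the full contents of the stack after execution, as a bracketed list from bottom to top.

[76, 76, 76, -9]

PUSH 61  : [61]
DUP      : [61, 61]
STORE 1  : [61]
LOAD 1   : [61, 61]
NEG      : [61, -61]
POP      : [61]
POP      : []
PUSH 76  : [76]
DUP      : [76, 76]
LOAD 1   : [76, 76, 61]
PUSH -12 : [76, 76, 61, -12]
SWAP     : [76, 76, -12, 61]
MUL      : [76, 76, -732]
OVER     : [76, 76, -732, 76]
DIV      : [76, 76, -9]
OVER     : [76, 76, -9, 76]
SWAP     : [76, 76, 76, -9]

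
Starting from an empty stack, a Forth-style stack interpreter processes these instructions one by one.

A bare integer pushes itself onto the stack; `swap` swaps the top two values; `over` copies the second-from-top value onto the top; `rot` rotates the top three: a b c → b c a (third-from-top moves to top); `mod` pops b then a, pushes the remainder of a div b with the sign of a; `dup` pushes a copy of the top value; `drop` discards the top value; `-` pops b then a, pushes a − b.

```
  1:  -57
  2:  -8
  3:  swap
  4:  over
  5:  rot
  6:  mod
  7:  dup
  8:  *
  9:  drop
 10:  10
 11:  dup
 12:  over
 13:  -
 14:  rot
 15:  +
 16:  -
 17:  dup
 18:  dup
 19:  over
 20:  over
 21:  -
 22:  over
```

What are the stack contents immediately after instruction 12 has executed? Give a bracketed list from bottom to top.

[-57, 10, 10, 10]

-57  → -57
-8   → -57 -8
swap → -8 -57
over → -8 -57 -8
rot  → -57 -8 -8
mod  → -57 0
dup  → -57 0 0
*    → -57 0
drop → -57
10   → -57 10
dup  → -57 10 10
over → -57 10 10 10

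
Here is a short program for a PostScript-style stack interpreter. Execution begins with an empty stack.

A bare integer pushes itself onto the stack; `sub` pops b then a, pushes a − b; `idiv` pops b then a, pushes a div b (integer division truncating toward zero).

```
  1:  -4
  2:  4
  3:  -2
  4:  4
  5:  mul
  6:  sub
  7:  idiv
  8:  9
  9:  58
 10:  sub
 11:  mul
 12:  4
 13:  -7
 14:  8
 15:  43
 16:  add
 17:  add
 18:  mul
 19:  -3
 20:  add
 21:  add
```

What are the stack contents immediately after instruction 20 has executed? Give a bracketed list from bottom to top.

[0, 173]

-4   → [-4]
4    → [-4, 4]
-2   → [-4, 4, -2]
4    → [-4, 4, -2, 4]
mul  → [-4, 4, -8]
sub  → [-4, 12]
idiv → [0]
9    → [0, 9]
58   → [0, 9, 58]
sub  → [0, -49]
mul  → [0]
4    → [0, 4]
-7   → [0, 4, -7]
8    → [0, 4, -7, 8]
43   → [0, 4, -7, 8, 43]
add  → [0, 4, -7, 51]
add  → [0, 4, 44]
mul  → [0, 176]
-3   → [0, 176, -3]
add  → [0, 173]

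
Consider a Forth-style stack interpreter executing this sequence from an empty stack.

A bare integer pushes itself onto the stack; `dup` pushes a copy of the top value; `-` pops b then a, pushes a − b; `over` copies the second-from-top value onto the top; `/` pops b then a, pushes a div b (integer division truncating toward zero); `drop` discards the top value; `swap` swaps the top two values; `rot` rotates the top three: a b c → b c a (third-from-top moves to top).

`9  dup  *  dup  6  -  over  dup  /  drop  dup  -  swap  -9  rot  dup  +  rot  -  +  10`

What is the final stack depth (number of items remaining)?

9    : 9
dup  : 9 9
*    : 81
dup  : 81 81
6    : 81 81 6
-    : 81 75
over : 81 75 81
dup  : 81 75 81 81
/    : 81 75 1
drop : 81 75
dup  : 81 75 75
-    : 81 0
swap : 0 81
-9   : 0 81 -9
rot  : 81 -9 0
dup  : 81 -9 0 0
+    : 81 -9 0
rot  : -9 0 81
-    : -9 -81
+    : -90
10   : -90 10

2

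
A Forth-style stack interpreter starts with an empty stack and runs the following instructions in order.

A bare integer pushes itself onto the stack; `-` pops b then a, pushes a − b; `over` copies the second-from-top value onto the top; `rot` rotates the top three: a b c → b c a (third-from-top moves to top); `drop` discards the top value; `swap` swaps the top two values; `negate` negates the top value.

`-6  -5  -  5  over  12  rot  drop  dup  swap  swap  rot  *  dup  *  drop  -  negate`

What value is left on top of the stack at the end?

13

-6     → -6
-5     → -6 -5
-      → -1
5      → -1 5
over   → -1 5 -1
12     → -1 5 -1 12
rot    → -1 -1 12 5
drop   → -1 -1 12
dup    → -1 -1 12 12
swap   → -1 -1 12 12
swap   → -1 -1 12 12
rot    → -1 12 12 -1
*      → -1 12 -12
dup    → -1 12 -12 -12
*      → -1 12 144
drop   → -1 12
-      → -13
negate → 13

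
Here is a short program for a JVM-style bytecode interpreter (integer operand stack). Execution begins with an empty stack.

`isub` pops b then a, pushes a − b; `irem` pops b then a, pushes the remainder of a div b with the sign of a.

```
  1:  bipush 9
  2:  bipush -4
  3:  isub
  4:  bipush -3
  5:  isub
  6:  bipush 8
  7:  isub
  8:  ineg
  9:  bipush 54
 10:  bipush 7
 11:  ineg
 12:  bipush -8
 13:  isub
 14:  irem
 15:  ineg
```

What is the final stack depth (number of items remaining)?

bipush 9   9
bipush -4  9 -4
isub       13
bipush -3  13 -3
isub       16
bipush 8   16 8
isub       8
ineg       -8
bipush 54  -8 54
bipush 7   -8 54 7
ineg       -8 54 -7
bipush -8  -8 54 -7 -8
isub       -8 54 1
irem       -8 0
ineg       -8 0

2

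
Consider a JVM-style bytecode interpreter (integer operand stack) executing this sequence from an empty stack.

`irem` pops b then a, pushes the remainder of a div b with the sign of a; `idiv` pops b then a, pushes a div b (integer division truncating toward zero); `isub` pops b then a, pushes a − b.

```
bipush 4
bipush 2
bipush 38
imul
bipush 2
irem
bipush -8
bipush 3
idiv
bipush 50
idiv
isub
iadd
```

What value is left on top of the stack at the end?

4

bipush 4  : [4]
bipush 2  : [4, 2]
bipush 38 : [4, 2, 38]
imul      : [4, 76]
bipush 2  : [4, 76, 2]
irem      : [4, 0]
bipush -8 : [4, 0, -8]
bipush 3  : [4, 0, -8, 3]
idiv      : [4, 0, -2]
bipush 50 : [4, 0, -2, 50]
idiv      : [4, 0, 0]
isub      : [4, 0]
iadd      : [4]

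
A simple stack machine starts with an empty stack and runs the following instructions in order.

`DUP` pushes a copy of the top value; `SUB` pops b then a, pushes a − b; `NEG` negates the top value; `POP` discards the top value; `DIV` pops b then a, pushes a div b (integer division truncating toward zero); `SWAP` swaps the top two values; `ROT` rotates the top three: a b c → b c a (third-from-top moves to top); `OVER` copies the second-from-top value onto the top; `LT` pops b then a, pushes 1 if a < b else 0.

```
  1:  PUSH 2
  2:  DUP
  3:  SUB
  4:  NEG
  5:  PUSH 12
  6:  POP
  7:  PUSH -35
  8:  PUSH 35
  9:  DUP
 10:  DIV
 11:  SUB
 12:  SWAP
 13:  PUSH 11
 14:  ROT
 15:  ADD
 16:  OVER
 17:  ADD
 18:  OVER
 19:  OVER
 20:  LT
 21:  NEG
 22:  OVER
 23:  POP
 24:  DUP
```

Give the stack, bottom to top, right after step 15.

[0, -25]

PUSH 2   → 2
DUP      → 2 2
SUB      → 0
NEG      → 0
PUSH 12  → 0 12
POP      → 0
PUSH -35 → 0 -35
PUSH 35  → 0 -35 35
DUP      → 0 -35 35 35
DIV      → 0 -35 1
SUB      → 0 -36
SWAP     → -36 0
PUSH 11  → -36 0 11
ROT      → 0 11 -36
ADD      → 0 -25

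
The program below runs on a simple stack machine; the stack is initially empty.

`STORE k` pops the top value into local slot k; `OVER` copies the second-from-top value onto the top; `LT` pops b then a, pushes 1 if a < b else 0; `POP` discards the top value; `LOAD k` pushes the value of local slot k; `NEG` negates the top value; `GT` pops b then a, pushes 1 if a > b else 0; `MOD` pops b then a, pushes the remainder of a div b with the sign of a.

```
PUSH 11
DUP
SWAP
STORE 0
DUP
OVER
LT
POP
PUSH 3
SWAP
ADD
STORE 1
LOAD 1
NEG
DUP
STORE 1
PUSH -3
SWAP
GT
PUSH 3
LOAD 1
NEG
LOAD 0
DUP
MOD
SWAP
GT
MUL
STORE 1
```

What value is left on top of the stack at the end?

1

PUSH 11 → 11
DUP     → 11 11
SWAP    → 11 11
STORE 0 → 11
DUP     → 11 11
OVER    → 11 11 11
LT      → 11 0
POP     → 11
PUSH 3  → 11 3
SWAP    → 3 11
ADD     → 14
STORE 1 → (empty)
LOAD 1  → 14
NEG     → -14
DUP     → -14 -14
STORE 1 → -14
PUSH -3 → -14 -3
SWAP    → -3 -14
GT      → 1
PUSH 3  → 1 3
LOAD 1  → 1 3 -14
NEG     → 1 3 14
LOAD 0  → 1 3 14 11
DUP     → 1 3 14 11 11
MOD     → 1 3 14 0
SWAP    → 1 3 0 14
GT      → 1 3 0
MUL     → 1 0
STORE 1 → 1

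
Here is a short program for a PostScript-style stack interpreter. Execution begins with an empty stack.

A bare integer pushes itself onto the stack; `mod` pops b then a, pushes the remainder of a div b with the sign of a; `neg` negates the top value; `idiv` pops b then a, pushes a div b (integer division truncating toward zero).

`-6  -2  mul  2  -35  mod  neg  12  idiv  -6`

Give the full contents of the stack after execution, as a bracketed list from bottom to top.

[12, 0, -6]

-6    [-6]
-2    [-6, -2]
mul   [12]
2     [12, 2]
-35   [12, 2, -35]
mod   [12, 2]
neg   [12, -2]
12    [12, -2, 12]
idiv  [12, 0]
-6    [12, 0, -6]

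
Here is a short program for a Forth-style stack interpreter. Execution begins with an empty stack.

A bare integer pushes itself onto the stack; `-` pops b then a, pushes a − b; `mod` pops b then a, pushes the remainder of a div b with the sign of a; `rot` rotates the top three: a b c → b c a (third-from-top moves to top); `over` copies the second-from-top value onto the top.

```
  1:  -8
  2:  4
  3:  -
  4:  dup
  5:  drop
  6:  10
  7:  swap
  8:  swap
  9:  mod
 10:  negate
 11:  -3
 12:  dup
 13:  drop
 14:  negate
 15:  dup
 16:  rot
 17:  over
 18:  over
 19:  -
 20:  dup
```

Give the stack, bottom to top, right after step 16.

-8     -> -8
4      -> -8 4
-      -> -12
dup    -> -12 -12
drop   -> -12
10     -> -12 10
swap   -> 10 -12
swap   -> -12 10
mod    -> -2
negate -> 2
-3     -> 2 -3
dup    -> 2 -3 -3
drop   -> 2 -3
negate -> 2 3
dup    -> 2 3 3
rot    -> 3 3 2

[3, 3, 2]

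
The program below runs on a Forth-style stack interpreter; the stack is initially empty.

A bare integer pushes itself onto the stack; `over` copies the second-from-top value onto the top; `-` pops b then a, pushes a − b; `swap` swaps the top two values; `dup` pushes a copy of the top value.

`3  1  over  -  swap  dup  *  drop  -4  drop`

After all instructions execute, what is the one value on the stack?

3    : 3
1    : 3 1
over : 3 1 3
-    : 3 -2
swap : -2 3
dup  : -2 3 3
*    : -2 9
drop : -2
-4   : -2 -4
drop : -2

-2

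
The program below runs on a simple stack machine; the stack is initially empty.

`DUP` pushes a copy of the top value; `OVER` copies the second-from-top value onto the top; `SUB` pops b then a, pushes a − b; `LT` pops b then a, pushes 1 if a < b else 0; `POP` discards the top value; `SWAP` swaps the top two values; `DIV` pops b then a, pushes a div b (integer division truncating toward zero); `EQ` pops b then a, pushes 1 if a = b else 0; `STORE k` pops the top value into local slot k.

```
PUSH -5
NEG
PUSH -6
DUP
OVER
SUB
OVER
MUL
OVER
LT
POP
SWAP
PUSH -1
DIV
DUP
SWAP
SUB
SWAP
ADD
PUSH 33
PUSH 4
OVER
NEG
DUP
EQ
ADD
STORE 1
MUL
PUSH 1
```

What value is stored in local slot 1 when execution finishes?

PUSH -5 : -5
NEG     : 5
PUSH -6 : 5 -6
DUP     : 5 -6 -6
OVER    : 5 -6 -6 -6
SUB     : 5 -6 0
OVER    : 5 -6 0 -6
MUL     : 5 -6 0
OVER    : 5 -6 0 -6
LT      : 5 -6 0
POP     : 5 -6
SWAP    : -6 5
PUSH -1 : -6 5 -1
DIV     : -6 -5
DUP     : -6 -5 -5
SWAP    : -6 -5 -5
SUB     : -6 0
SWAP    : 0 -6
ADD     : -6
PUSH 33 : -6 33
PUSH 4  : -6 33 4
OVER    : -6 33 4 33
NEG     : -6 33 4 -33
DUP     : -6 33 4 -33 -33
EQ      : -6 33 4 1
ADD     : -6 33 5
STORE 1 : -6 33
MUL     : -198
PUSH 1  : -198 1

5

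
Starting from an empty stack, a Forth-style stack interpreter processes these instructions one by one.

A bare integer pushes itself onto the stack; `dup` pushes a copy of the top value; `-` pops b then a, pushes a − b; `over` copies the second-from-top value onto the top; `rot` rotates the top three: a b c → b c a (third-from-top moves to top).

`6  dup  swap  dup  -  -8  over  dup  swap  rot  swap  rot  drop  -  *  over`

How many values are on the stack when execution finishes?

3

6    : 6
dup  : 6 6
swap : 6 6
dup  : 6 6 6
-    : 6 0
-8   : 6 0 -8
over : 6 0 -8 0
dup  : 6 0 -8 0 0
swap : 6 0 -8 0 0
rot  : 6 0 0 0 -8
swap : 6 0 0 -8 0
rot  : 6 0 -8 0 0
drop : 6 0 -8 0
-    : 6 0 -8
*    : 6 0
over : 6 0 6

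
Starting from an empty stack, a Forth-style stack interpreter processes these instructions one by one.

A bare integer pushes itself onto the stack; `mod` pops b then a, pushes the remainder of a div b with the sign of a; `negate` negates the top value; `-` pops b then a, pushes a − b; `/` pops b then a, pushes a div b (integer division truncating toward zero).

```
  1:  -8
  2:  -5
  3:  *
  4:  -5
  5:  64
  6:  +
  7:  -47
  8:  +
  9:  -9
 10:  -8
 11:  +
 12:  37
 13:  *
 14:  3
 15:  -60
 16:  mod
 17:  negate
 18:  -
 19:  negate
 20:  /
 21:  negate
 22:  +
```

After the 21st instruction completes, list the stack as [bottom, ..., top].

-8      [-8]
-5      [-8, -5]
*       [40]
-5      [40, -5]
64      [40, -5, 64]
+       [40, 59]
-47     [40, 59, -47]
+       [40, 12]
-9      [40, 12, -9]
-8      [40, 12, -9, -8]
+       [40, 12, -17]
37      [40, 12, -17, 37]
*       [40, 12, -629]
3       [40, 12, -629, 3]
-60     [40, 12, -629, 3, -60]
mod     [40, 12, -629, 3]
negate  [40, 12, -629, -3]
-       [40, 12, -626]
negate  [40, 12, 626]
/       [40, 0]
negate  [40, 0]

[40, 0]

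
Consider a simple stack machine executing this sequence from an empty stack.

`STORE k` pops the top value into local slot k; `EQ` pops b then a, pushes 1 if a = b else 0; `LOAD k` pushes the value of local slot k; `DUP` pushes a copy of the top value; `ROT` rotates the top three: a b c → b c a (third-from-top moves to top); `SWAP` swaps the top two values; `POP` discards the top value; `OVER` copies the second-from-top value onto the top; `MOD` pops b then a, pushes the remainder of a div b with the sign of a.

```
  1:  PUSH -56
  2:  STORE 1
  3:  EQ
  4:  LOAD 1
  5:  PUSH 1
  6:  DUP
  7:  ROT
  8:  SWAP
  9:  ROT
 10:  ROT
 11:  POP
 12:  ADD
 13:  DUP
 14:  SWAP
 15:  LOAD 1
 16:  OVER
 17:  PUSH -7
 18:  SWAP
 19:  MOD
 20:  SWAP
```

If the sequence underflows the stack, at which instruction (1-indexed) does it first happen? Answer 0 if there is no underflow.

PUSH -56  [-56]
STORE 1   []
EQ  — needs 2 operands, stack has 0 → underflow

3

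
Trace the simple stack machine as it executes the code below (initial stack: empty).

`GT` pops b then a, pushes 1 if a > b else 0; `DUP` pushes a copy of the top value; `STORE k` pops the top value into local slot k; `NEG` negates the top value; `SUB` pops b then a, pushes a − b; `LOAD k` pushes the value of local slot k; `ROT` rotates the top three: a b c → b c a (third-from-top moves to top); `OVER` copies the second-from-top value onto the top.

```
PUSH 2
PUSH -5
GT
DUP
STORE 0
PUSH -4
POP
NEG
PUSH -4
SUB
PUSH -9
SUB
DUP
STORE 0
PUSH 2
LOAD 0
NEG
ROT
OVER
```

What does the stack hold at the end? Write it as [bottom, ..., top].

[2, -12, 12, -12]

PUSH 2   [2]
PUSH -5  [2, -5]
GT       [1]
DUP      [1, 1]
STORE 0  [1]
PUSH -4  [1, -4]
POP      [1]
NEG      [-1]
PUSH -4  [-1, -4]
SUB      [3]
PUSH -9  [3, -9]
SUB      [12]
DUP      [12, 12]
STORE 0  [12]
PUSH 2   [12, 2]
LOAD 0   [12, 2, 12]
NEG      [12, 2, -12]
ROT      [2, -12, 12]
OVER     [2, -12, 12, -12]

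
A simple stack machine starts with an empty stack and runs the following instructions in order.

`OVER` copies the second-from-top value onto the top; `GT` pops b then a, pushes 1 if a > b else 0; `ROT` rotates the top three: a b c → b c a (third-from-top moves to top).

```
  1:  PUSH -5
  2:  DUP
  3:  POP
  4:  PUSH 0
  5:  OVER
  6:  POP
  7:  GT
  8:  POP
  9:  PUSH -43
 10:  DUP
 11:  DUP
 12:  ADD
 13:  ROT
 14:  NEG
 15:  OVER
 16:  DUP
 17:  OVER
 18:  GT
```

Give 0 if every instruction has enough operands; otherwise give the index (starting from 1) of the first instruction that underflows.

PUSH -5  : [-5]
DUP      : [-5, -5]
POP      : [-5]
PUSH 0   : [-5, 0]
OVER     : [-5, 0, -5]
POP      : [-5, 0]
GT       : [0]
POP      : []
PUSH -43 : [-43]
DUP      : [-43, -43]
DUP      : [-43, -43, -43]
ADD      : [-43, -86]
ROT  — needs 3 operands, stack has 2 → underflow

13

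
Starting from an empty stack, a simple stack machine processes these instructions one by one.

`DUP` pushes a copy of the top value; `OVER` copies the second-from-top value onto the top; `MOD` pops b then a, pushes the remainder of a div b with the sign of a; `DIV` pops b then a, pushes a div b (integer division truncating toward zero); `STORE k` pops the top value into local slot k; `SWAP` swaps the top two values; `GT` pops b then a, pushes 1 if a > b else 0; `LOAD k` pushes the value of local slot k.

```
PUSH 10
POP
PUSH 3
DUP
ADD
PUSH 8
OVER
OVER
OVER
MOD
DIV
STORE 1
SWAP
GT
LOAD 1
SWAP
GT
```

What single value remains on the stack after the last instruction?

PUSH 10  [10]
POP      []
PUSH 3   [3]
DUP      [3, 3]
ADD      [6]
PUSH 8   [6, 8]
OVER     [6, 8, 6]
OVER     [6, 8, 6, 8]
OVER     [6, 8, 6, 8, 6]
MOD      [6, 8, 6, 2]
DIV      [6, 8, 3]
STORE 1  [6, 8]
SWAP     [8, 6]
GT       [1]
LOAD 1   [1, 3]
SWAP     [3, 1]
GT       [1]

1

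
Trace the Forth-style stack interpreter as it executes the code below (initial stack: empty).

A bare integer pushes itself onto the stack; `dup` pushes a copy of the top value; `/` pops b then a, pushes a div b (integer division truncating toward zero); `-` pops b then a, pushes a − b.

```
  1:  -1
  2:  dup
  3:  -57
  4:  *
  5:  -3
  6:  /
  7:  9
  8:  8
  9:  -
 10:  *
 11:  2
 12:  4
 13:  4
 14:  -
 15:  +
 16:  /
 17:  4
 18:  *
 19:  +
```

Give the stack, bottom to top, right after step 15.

[-1, -19, 2]

-1   [-1]
dup  [-1, -1]
-57  [-1, -1, -57]
*    [-1, 57]
-3   [-1, 57, -3]
/    [-1, -19]
9    [-1, -19, 9]
8    [-1, -19, 9, 8]
-    [-1, -19, 1]
*    [-1, -19]
2    [-1, -19, 2]
4    [-1, -19, 2, 4]
4    [-1, -19, 2, 4, 4]
-    [-1, -19, 2, 0]
+    [-1, -19, 2]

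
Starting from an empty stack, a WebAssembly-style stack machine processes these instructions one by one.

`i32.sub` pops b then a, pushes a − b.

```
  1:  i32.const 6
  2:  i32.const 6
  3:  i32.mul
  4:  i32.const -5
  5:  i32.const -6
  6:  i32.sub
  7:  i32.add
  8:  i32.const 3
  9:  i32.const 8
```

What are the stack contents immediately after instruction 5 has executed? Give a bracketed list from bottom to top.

[36, -5, -6]

i32.const 6  -> [6]
i32.const 6  -> [6, 6]
i32.mul      -> [36]
i32.const -5 -> [36, -5]
i32.const -6 -> [36, -5, -6]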